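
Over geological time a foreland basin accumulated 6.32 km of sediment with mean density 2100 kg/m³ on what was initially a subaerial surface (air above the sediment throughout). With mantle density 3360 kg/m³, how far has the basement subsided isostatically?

3.95 km

Subaerial load: s = t ρ_sed / ρ_m = 6.32 km × 2100/3360 = 3.95 km.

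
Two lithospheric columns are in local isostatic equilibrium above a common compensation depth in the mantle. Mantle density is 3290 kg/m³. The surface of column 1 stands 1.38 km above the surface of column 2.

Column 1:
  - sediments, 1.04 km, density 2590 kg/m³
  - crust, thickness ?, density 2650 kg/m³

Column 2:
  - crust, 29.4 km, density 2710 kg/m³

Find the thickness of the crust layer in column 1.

32.6 km

Take the compensation level at the base of the deeper column (depth z_c below the surface of column 1) and equate Σ ρ_i t_i down to z_c; mantle fills any gap and the z_c terms cancel.
Column 1: 1.04×2590 + x×2650 + (z_c − 1.04 − x)×3290
Column 2: 1.38×0 + 29.4×2710 + (z_c − 1.38 − 29.4)×3290
The z_c×3290 term appears on both sides and cancels. Collect the known terms of each column as K = Σ(ρt)_known − 3290 × (depth of known layers): K_1 = 2693.6 − 3290×1.04 = −728; K_2 = 79674 − 3290×(1.38 + 29.4) = −21592.2.
Balance: K_1 − x×(3290 − 2650) = K_2, so x = (K_1 − K_2)/(3290 − 2650) = 20864.2/640 = 32.6 km.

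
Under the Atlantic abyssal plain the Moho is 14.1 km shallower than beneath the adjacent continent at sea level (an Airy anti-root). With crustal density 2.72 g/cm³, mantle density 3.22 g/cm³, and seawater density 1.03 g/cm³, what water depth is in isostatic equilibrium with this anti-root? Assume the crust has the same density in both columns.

Replacing a thickness d of crust by seawater at the top must be balanced by replacing crust with mantle at the base: d (ρ_c − ρ_w) = a (ρ_m − ρ_c).
d = a (ρ_m − ρ_c)/(ρ_c − ρ_w) = 14.1 km × 0.5/1.69 = 4.17 km.

4.17 km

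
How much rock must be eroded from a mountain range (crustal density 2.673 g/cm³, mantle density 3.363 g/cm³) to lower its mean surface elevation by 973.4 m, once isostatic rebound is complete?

4740 m

Net drop Δ = e − u = e − e ρ_c/ρ_m = e (ρ_m − ρ_c)/ρ_m.
e = Δ ρ_m/(ρ_m − ρ_c) = 973.4 m × 3.363/0.69 = 4740 m.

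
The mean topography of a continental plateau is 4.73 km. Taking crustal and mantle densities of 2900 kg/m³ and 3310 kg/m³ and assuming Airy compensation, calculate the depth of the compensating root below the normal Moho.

For local isostatic compensation: the weight of the topography is balanced by the buoyancy of the root, ρ_c h = (ρ_m − ρ_c) r.
r = h · ρ_c / (ρ_m − ρ_c) = 4.73 km × 2900 / (3310 − 2900) = 33.5 km.

33.5 km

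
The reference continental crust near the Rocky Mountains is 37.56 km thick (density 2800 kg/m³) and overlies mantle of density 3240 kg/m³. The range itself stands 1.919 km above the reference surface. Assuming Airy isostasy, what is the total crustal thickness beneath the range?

Root depth r = h ρ_c / (ρ_m − ρ_c) = 1.919 km × 2800 / 440 = 12.21 km.
Total thickness = T + h + r = 37.56 km + 1.919 km + 12.21 km = 51.7 km.

51.7 km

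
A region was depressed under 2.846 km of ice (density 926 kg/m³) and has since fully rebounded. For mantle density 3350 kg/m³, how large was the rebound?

Removing the load lets mantle flow back in; uplift u satisfies ρ_ice t = ρ_m u.
u = t ρ_ice/ρ_m = 2.846 km × 926/3350 = 0.787 km.

0.787 km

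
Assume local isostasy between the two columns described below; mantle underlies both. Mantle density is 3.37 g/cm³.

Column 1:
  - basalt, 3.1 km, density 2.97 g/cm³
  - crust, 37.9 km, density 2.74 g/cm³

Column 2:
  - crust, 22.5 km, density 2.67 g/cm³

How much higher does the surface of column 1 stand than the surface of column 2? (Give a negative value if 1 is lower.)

For any compensation level in the mantle, the mantle terms cancel and isostasy reduces to e = (Σt_1 − Σt_2) − (Σ(ρt)_1 − Σ(ρt)_2) / ρ_m.
Σt_1 = 41 km; Σt_2 = 22.5 km; Σ(ρt)_1 = 113.053; Σ(ρt)_2 = 60.075 (in km·g/cm³).
e = (41 − 22.5) − (113.053 − 60.075) / 3.37 = 2.78 km.

2.78 km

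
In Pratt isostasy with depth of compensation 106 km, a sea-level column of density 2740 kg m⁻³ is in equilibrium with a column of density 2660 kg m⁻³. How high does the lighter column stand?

ρ_ref D = ρ (D + h) → h = D (ρ_ref − ρ)/ρ.
h = 106 km × (2740 − 2660)/2660 = 3.19 km.

3.19 km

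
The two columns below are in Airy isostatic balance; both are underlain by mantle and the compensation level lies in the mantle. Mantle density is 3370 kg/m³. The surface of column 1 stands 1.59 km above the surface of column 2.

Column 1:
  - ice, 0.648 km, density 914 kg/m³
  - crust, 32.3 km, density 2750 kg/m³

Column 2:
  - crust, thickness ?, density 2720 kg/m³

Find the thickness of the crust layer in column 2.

Take the compensation level at the base of the deeper column (depth z_c below the surface of column 1) and equate Σ ρ_i t_i down to z_c; mantle fills any gap and the z_c terms cancel.
Column 1: 0.648×914 + 32.3×2750 + (z_c − 32.948)×3370
Column 2: 1.59×0 + x×2720 + (z_c − 1.59 − 0 − x)×3370
The z_c×3370 term appears on both sides and cancels. Collect the known terms of each column as K = Σ(ρt)_known − 3370 × (depth of known layers): K_1 = 89417.272 − 3370×32.948 = −21617.488; K_2 = 0 − 3370×(1.59 + 0) = −5358.3.
Balance: K_1 = K_2 − x×(3370 − 2720), so x = (K_2 − K_1)/(3370 − 2720) = 16259.2/650 = 25 km.

25 km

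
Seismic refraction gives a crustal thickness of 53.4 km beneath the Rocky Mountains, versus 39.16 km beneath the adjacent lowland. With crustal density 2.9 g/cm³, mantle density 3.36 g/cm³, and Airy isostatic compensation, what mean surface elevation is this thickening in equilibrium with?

Excess crust Δ = 53.4 km − 39.16 km = 14.24 km, split between elevation h and root r with h + r = Δ.
Airy balance ρ_c h = (ρ_m − ρ_c) r gives r = h ρ_c/(ρ_m − ρ_c), so h (1 + ρ_c/(ρ_m − ρ_c)) = Δ, i.e. h = Δ (ρ_m − ρ_c)/ρ_m.
h = 14.24 km × 0.46/3.36 = 1.95 km.

1.95 km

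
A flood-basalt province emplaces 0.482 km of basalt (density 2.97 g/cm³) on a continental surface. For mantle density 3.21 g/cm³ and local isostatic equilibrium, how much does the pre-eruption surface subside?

0.446 km

Subaerial loading: s = t ρ_load / ρ_m.
s = 0.482 km × 2.97/3.21 = 0.446 km.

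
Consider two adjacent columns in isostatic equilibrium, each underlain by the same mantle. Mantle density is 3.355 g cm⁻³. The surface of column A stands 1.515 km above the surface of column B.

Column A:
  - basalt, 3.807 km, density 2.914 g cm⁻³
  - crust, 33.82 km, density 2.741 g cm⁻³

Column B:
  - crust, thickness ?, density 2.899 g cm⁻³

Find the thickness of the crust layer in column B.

Take the compensation level at the base of the deeper column (depth z_c below the surface of column A) and equate Σ ρ_i t_i down to z_c; mantle fills any gap and the z_c terms cancel.
Column A: 3.807×2.914 + 33.82×2.741 + (z_c − 37.627)×3.355
Column B: 1.515×0 + x×2.899 + (z_c − 1.515 − 0 − x)×3.355
The z_c×3.355 term appears on both sides and cancels. Collect the known terms of each column as K = Σ(ρt)_known − 3.355 × (depth of known layers): K_A = 103.794218 − 3.355×37.627 = −22.444367; K_B = 0 − 3.355×(1.515 + 0) = −5.082825.
Balance: K_A = K_B − x×(3.355 − 2.899), so x = (K_B − K_A)/(3.355 − 2.899) = 17.3615/0.456 = 38.1 km.

38.1 km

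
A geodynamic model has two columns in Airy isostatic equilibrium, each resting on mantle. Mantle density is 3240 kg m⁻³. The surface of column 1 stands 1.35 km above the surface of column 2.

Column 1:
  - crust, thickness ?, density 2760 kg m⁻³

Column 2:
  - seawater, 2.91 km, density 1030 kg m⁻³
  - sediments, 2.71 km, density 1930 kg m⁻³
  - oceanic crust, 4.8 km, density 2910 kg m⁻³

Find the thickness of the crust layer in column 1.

Take the compensation level at the base of the deeper column (depth z_c below the surface of column 1) and equate Σ ρ_i t_i down to z_c; mantle fills any gap and the z_c terms cancel.
Column 1: x×2760 + (z_c − 0 − x)×3240
Column 2: 1.35×0 + 2.91×1030 + 2.71×1930 + 4.8×2910 + (z_c − 1.35 − 10.42)×3240
The z_c×3240 term appears on both sides and cancels. Collect the known terms of each column as K = Σ(ρt)_known − 3240 × (depth of known layers): K_1 = 0 − 3240×0 = 0; K_2 = 22195.6 − 3240×(1.35 + 10.42) = −15939.2.
Balance: K_1 − x×(3240 − 2760) = K_2, so x = (K_1 − K_2)/(3240 − 2760) = 15939.2/480 = 33.2 km.

33.2 km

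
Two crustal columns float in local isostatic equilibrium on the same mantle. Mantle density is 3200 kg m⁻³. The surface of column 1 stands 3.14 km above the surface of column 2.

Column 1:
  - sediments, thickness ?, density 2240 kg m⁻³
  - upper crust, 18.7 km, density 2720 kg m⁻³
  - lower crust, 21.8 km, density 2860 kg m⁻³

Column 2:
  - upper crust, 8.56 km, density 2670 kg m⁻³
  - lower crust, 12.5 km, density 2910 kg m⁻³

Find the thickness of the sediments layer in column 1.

1.9 km

Take the compensation level at the base of the deeper column (depth z_c below the surface of column 1) and equate Σ ρ_i t_i down to z_c; mantle fills any gap and the z_c terms cancel.
Column 1: x×2240 + 18.7×2720 + 21.8×2860 + (z_c − 40.5 − x)×3200
Column 2: 3.14×0 + 8.56×2670 + 12.5×2910 + (z_c − 3.14 − 21.06)×3200
The z_c×3200 term appears on both sides and cancels. Collect the known terms of each column as K = Σ(ρt)_known − 3200 × (depth of known layers): K_1 = 113212 − 3200×40.5 = −16388; K_2 = 59230.2 − 3200×(3.14 + 21.06) = −18209.8.
Balance: K_1 − x×(3200 − 2240) = K_2, so x = (K_1 − K_2)/(3200 − 2240) = 1821.8/960 = 1.9 km.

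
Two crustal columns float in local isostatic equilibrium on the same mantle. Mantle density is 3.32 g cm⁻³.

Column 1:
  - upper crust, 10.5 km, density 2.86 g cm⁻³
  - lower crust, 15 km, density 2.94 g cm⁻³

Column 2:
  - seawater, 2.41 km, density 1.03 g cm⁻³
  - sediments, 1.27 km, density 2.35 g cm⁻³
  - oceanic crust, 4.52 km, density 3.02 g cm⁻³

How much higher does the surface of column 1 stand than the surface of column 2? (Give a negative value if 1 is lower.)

For any compensation level in the mantle, the mantle terms cancel and isostasy reduces to e = (Σt_1 − Σt_2) − (Σ(ρt)_1 − Σ(ρt)_2) / ρ_m.
Σt_1 = 25.5 km; Σt_2 = 8.2 km; Σ(ρt)_1 = 74.13; Σ(ρt)_2 = 19.1172 (in km·g cm⁻³).
e = (25.5 − 8.2) − (74.13 − 19.1172) / 3.32 = 0.73 km.

0.73 km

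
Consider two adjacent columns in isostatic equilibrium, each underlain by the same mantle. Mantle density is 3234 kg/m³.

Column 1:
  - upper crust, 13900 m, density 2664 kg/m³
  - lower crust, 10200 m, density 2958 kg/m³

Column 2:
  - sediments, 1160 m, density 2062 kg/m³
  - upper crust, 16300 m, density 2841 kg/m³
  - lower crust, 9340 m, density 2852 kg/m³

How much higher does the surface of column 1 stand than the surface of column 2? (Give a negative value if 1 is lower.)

For any compensation level in the mantle, the mantle terms cancel and isostasy reduces to e = (Σt_1 − Σt_2) − (Σ(ρt)_1 − Σ(ρt)_2) / ρ_m.
Σt_1 = 24100 m; Σt_2 = 26800 m; Σ(ρt)_1 = 67201200; Σ(ρt)_2 = 75337900 (in m·kg/m³).
e = (24100 − 26800) − (67201200 − 75337900) / 3234 = −184 m.

−184 m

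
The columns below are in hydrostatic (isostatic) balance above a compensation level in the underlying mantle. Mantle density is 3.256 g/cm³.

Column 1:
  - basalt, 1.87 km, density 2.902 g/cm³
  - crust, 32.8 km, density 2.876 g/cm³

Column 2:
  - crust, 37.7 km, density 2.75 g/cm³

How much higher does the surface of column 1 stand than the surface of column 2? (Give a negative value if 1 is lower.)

−1.83 km

For any compensation level in the mantle, the mantle terms cancel and isostasy reduces to e = (Σt_1 − Σt_2) − (Σ(ρt)_1 − Σ(ρt)_2) / ρ_m.
Σt_1 = 34.67 km; Σt_2 = 37.7 km; Σ(ρt)_1 = 99.75954; Σ(ρt)_2 = 103.675 (in km·g/cm³).
e = (34.67 − 37.7) − (99.75954 − 103.675) / 3.256 = −1.83 km.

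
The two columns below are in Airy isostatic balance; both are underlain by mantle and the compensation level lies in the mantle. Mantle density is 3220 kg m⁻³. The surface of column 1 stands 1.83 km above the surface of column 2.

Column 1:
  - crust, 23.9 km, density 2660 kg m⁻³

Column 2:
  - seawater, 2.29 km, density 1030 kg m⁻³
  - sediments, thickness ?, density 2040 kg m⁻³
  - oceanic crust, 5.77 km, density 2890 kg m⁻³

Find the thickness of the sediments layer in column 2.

0.485 km

Take the compensation level at the base of the deeper column (depth z_c below the surface of column 1) and equate Σ ρ_i t_i down to z_c; mantle fills any gap and the z_c terms cancel.
Column 1: 23.9×2660 + (z_c − 23.9)×3220
Column 2: 1.83×0 + 2.29×1030 + x×2040 + 5.77×2890 + (z_c − 1.83 − 8.06 − x)×3220
The z_c×3220 term appears on both sides and cancels. Collect the known terms of each column as K = Σ(ρt)_known − 3220 × (depth of known layers): K_1 = 63574 − 3220×23.9 = −13384; K_2 = 19034 − 3220×(1.83 + 8.06) = −12811.8.
Balance: K_1 = K_2 − x×(3220 − 2040), so x = (K_2 − K_1)/(3220 − 2040) = 572.2/1180 = 0.485 km.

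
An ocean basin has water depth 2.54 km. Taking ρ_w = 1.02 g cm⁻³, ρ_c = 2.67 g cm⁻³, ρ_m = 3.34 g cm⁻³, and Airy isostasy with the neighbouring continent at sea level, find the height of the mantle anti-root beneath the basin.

Equating mass per unit area of the two columns: replacing crust with seawater at the top is compensated by replacing crust with mantle at the base: d (ρ_c − ρ_w) = a (ρ_m − ρ_c).
a = d (ρ_c − ρ_w)/(ρ_m − ρ_c) = 2.54 km × 1.65/0.67 = 6.26 km.

6.26 km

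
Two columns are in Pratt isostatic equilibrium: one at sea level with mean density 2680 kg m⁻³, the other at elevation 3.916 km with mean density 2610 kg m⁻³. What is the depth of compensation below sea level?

146 km

ρ_ref D = ρ (D + h) → D (ρ_ref − ρ) = ρ h.
D = ρ h/(ρ_ref − ρ) = 2610 × 3.916 km/(2680 − 2610) = 146 km.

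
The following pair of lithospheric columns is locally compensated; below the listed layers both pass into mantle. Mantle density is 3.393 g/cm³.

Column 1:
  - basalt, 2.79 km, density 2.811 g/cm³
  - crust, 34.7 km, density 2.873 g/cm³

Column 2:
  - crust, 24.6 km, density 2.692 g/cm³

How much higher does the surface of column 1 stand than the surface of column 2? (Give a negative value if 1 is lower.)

For any compensation level in the mantle, the mantle terms cancel and isostasy reduces to e = (Σt_1 − Σt_2) − (Σ(ρt)_1 − Σ(ρt)_2) / ρ_m.
Σt_1 = 37.49 km; Σt_2 = 24.6 km; Σ(ρt)_1 = 107.53579; Σ(ρt)_2 = 66.2232 (in km·g/cm³).
e = (37.49 − 24.6) − (107.53579 − 66.2232) / 3.393 = 0.714 km.

0.714 km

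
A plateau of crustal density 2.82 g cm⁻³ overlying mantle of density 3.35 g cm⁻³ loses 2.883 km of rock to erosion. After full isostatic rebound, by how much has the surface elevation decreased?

0.456 km

Rebound u = e ρ_c/ρ_m = 2.883 km × 2.82/3.35 = 2.427 km.
Net surface drop = e − u = 2.883 km − 2.427 km = e (ρ_m − ρ_c)/ρ_m = 0.456 km.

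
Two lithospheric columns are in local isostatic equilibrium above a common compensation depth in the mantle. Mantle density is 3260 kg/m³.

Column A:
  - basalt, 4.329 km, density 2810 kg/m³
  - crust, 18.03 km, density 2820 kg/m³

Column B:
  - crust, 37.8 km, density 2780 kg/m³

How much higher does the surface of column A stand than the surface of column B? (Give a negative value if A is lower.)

For any compensation level in the mantle, the mantle terms cancel and isostasy reduces to e = (Σt_A − Σt_B) − (Σ(ρt)_A − Σ(ρt)_B) / ρ_m.
Σt_A = 22.359 km; Σt_B = 37.8 km; Σ(ρt)_A = 63009.09; Σ(ρt)_B = 105084 (in km·kg/m³).
e = (22.359 − 37.8) − (63009.09 − 105084) / 3260 = −2.53 km.

−2.53 km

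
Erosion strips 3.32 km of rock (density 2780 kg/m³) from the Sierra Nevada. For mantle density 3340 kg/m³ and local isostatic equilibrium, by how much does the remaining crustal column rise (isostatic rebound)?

2.76 km

Unloading: uplift u = e ρ_c/ρ_m = 3.32 km × 2780/3340 = 2.76 km.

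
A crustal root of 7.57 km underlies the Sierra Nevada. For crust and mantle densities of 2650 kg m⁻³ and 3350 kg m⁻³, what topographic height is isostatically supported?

Isostatic balance requires: ρ_c h = (ρ_m − ρ_c) r.
h = r (ρ_m − ρ_c) / ρ_c = 7.57 km × (3350 − 2650) / 2650 = 2 km.

2 km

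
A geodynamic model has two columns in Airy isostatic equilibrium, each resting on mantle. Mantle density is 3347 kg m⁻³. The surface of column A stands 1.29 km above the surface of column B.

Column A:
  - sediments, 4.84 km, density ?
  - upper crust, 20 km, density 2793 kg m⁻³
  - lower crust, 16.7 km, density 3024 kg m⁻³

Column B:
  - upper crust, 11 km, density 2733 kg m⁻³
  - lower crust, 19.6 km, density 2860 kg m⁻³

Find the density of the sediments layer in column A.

2490 kg m⁻³

Take the compensation level at the base of the deeper column (depth z_c below the surface of column A) and equate Σ ρ_i t_i down to z_c; mantle fills any gap and the z_c terms cancel.
Column A: 4.84×ρ + 20×2793 + 16.7×3024 + (z_c − 41.54)×3347
Column B: 1.29×0 + 11×2733 + 19.6×2860 + (z_c − 1.29 − 30.6)×3347
The z_c×3347 term appears on both sides and cancels. Collect the known terms of each column as K = Σ(ρt)_known − 3347 × (depth of known layers): K_A = 106360.8 − 3347×41.54 = −32673.58; K_B = 86119 − 3347×(1.29 + 30.6) = −20616.83.
Balance: K_A + 4.84×ρ = K_B, so ρ = (K_B − K_A)/4.84 = 12056.8/4.84 = 2490 kg m⁻³.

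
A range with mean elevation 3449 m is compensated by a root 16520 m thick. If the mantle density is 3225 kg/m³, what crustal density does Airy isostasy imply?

2670 kg/m³

ρ_c h = (ρ_m − ρ_c) r → ρ_c (h + r) = ρ_m r → ρ_c = ρ_m r / (h + r).
ρ_c = 3225 × 16520 m / (3449 m + 16520 m) = 2670 kg/m³.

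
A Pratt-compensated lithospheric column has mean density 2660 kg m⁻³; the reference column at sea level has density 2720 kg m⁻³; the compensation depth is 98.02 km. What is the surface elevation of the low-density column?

2.21 km

ρ_ref D = ρ (D + h) → h = D (ρ_ref − ρ)/ρ.
h = 98.02 km × (2720 − 2660)/2660 = 2.21 km.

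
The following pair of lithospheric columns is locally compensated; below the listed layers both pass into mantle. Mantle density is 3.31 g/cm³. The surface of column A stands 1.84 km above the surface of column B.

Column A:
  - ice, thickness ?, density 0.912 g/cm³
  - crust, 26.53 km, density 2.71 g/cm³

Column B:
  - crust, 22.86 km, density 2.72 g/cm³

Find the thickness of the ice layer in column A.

1.53 km

Take the compensation level at the base of the deeper column (depth z_c below the surface of column A) and equate Σ ρ_i t_i down to z_c; mantle fills any gap and the z_c terms cancel.
Column A: x×0.912 + 26.53×2.71 + (z_c − 26.53 − x)×3.31
Column B: 1.84×0 + 22.86×2.72 + (z_c − 1.84 − 22.86)×3.31
The z_c×3.31 term appears on both sides and cancels. Collect the known terms of each column as K = Σ(ρt)_known − 3.31 × (depth of known layers): K_A = 71.8963 − 3.31×26.53 = −15.918; K_B = 62.1792 − 3.31×(1.84 + 22.86) = −19.5778.
Balance: K_A − x×(3.31 − 0.912) = K_B, so x = (K_A − K_B)/(3.31 − 0.912) = 3.6598/2.398 = 1.53 km.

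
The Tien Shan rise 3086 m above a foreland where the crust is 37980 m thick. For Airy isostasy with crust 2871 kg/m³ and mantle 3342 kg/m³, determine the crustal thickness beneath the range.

Root depth r = h ρ_c / (ρ_m − ρ_c) = 3086 m × 2871 / 471 = 18810 m.
Total thickness = T + h + r = 37980 m + 3086 m + 18810 m = 59900 m.

59900 m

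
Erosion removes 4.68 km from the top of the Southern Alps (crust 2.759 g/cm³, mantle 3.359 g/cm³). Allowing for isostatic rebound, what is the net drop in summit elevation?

Rebound u = e ρ_c/ρ_m = 4.68 km × 2.759/3.359 = 3.844 km.
Net surface drop = e − u = 4.68 km − 3.844 km = e (ρ_m − ρ_c)/ρ_m = 0.836 km.

0.836 km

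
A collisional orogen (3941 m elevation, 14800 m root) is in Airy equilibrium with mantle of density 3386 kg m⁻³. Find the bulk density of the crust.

2670 kg m⁻³

ρ_c h = (ρ_m − ρ_c) r → ρ_c (h + r) = ρ_m r → ρ_c = ρ_m r / (h + r).
ρ_c = 3386 × 14800 m / (3941 m + 14800 m) = 2670 kg m⁻³.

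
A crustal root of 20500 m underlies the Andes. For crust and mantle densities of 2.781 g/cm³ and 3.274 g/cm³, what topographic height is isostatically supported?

For local isostatic compensation: ρ_c h = (ρ_m − ρ_c) r.
h = r (ρ_m − ρ_c) / ρ_c = 20500 m × (3.274 − 2.781) / 2.781 = 3630 m.

3630 m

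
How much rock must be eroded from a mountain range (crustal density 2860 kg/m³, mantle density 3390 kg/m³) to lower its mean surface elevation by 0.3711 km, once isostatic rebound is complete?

2.37 km

Net drop Δ = e − u = e − e ρ_c/ρ_m = e (ρ_m − ρ_c)/ρ_m.
e = Δ ρ_m/(ρ_m − ρ_c) = 0.3711 km × 3390/530 = 2.37 km.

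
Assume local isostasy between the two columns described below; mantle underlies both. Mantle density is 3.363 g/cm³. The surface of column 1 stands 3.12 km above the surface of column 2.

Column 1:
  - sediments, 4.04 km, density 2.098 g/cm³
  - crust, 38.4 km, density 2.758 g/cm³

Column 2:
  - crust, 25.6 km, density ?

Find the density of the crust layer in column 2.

2.67 g/cm³

Take the compensation level at the base of the deeper column (depth z_c below the surface of column 1) and equate Σ ρ_i t_i down to z_c; mantle fills any gap and the z_c terms cancel.
Column 1: 4.04×2.098 + 38.4×2.758 + (z_c − 42.44)×3.363
Column 2: 3.12×0 + 25.6×ρ + (z_c − 3.12 − 25.6)×3.363
The z_c×3.363 term appears on both sides and cancels. Collect the known terms of each column as K = Σ(ρt)_known − 3.363 × (depth of known layers): K_1 = 114.38312 − 3.363×42.44 = −28.3426; K_2 = 0 − 3.363×(3.12 + 25.6) = −96.58536.
Balance: K_1 = K_2 + 25.6×ρ, so ρ = (K_1 − K_2)/25.6 = 68.2428/25.6 = 2.67 g/cm³.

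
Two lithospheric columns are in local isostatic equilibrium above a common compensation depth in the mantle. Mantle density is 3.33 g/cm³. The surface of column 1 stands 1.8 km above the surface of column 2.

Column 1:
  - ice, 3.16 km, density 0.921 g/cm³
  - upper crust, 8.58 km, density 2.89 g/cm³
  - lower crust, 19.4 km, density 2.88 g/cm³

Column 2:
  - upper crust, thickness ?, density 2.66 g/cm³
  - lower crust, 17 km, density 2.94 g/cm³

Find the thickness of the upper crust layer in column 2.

11.2 km

Take the compensation level at the base of the deeper column (depth z_c below the surface of column 1) and equate Σ ρ_i t_i down to z_c; mantle fills any gap and the z_c terms cancel.
Column 1: 3.16×0.921 + 8.58×2.89 + 19.4×2.88 + (z_c − 31.14)×3.33
Column 2: 1.8×0 + x×2.66 + 17×2.94 + (z_c − 1.8 − 17 − x)×3.33
The z_c×3.33 term appears on both sides and cancels. Collect the known terms of each column as K = Σ(ρt)_known − 3.33 × (depth of known layers): K_1 = 83.57856 − 3.33×31.14 = −20.11764; K_2 = 49.98 − 3.33×(1.8 + 17) = −12.624.
Balance: K_1 = K_2 − x×(3.33 − 2.66), so x = (K_2 − K_1)/(3.33 − 2.66) = 7.49364/0.67 = 11.2 km.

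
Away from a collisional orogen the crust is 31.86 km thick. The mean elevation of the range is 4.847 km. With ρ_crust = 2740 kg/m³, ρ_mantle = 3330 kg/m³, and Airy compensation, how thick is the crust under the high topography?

Root depth r = h ρ_c / (ρ_m − ρ_c) = 4.847 km × 2740 / 590 = 22.51 km.
Total thickness = T + h + r = 31.86 km + 4.847 km + 22.51 km = 59.2 km.

59.2 km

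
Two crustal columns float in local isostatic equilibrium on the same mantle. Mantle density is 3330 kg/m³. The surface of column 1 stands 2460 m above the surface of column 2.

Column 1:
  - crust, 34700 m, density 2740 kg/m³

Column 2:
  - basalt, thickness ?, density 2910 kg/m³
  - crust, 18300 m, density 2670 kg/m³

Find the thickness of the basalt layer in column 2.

484 m

Take the compensation level at the base of the deeper column (depth z_c below the surface of column 1) and equate Σ ρ_i t_i down to z_c; mantle fills any gap and the z_c terms cancel.
Column 1: 34700×2740 + (z_c − 34700)×3330
Column 2: 2460×0 + x×2910 + 18300×2670 + (z_c − 2460 − 18300 − x)×3330
The z_c×3330 term appears on both sides and cancels. Collect the known terms of each column as K = Σ(ρt)_known − 3330 × (depth of known layers): K_1 = 95078000 − 3330×34700 = −20473000; K_2 = 48861000 − 3330×(2460 + 18300) = −20269800.
Balance: K_1 = K_2 − x×(3330 − 2910), so x = (K_2 − K_1)/(3330 − 2910) = 203200/420 = 484 m.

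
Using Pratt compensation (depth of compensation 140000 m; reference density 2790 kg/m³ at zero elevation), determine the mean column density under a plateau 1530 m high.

2760 kg/m³

Pratt balance: ρ_ref D = ρ (D + h).
ρ = ρ_ref D/(D + h) = 2790 × 140000 m/(140000 m + 1530 m) = 2760 kg/m³.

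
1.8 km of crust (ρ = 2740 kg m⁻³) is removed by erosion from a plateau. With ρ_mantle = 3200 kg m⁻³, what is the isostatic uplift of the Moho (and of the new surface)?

Unloading: uplift u = e ρ_c/ρ_m = 1.8 km × 2740/3200 = 1.54 km.

1.54 km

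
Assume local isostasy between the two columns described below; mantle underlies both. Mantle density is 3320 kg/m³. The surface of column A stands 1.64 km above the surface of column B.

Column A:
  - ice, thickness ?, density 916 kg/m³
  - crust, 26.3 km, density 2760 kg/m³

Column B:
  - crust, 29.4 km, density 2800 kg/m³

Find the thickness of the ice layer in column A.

2.5 km

Take the compensation level at the base of the deeper column (depth z_c below the surface of column A) and equate Σ ρ_i t_i down to z_c; mantle fills any gap and the z_c terms cancel.
Column A: x×916 + 26.3×2760 + (z_c − 26.3 − x)×3320
Column B: 1.64×0 + 29.4×2800 + (z_c − 1.64 − 29.4)×3320
The z_c×3320 term appears on both sides and cancels. Collect the known terms of each column as K = Σ(ρt)_known − 3320 × (depth of known layers): K_A = 72588 − 3320×26.3 = −14728; K_B = 82320 − 3320×(1.64 + 29.4) = −20732.8.
Balance: K_A − x×(3320 − 916) = K_B, so x = (K_A − K_B)/(3320 − 916) = 6004.8/2404 = 2.5 km.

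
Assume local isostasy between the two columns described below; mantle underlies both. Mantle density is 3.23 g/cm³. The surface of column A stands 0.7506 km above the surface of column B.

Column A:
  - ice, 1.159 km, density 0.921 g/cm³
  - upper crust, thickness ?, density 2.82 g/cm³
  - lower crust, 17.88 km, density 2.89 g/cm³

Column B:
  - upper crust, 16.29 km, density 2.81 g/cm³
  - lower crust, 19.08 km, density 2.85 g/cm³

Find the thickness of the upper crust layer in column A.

18.9 km

Take the compensation level at the base of the deeper column (depth z_c below the surface of column A) and equate Σ ρ_i t_i down to z_c; mantle fills any gap and the z_c terms cancel.
Column A: 1.159×0.921 + x×2.82 + 17.88×2.89 + (z_c − 19.039 − x)×3.23
Column B: 0.7506×0 + 16.29×2.81 + 19.08×2.85 + (z_c − 0.7506 − 35.37)×3.23
The z_c×3.23 term appears on both sides and cancels. Collect the known terms of each column as K = Σ(ρt)_known − 3.23 × (depth of known layers): K_A = 52.740639 − 3.23×19.039 = −8.755331; K_B = 100.1529 − 3.23×(0.7506 + 35.37) = −16.516638.
Balance: K_A − x×(3.23 − 2.82) = K_B, so x = (K_A − K_B)/(3.23 − 2.82) = 7.76131/0.41 = 18.9 km.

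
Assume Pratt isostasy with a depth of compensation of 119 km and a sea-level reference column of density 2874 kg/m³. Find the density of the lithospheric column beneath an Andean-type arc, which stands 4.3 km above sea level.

Pratt balance: ρ_ref D = ρ (D + h).
ρ = ρ_ref D/(D + h) = 2874 × 119 km/(119 km + 4.3 km) = 2770 kg/m³.

2770 kg/m³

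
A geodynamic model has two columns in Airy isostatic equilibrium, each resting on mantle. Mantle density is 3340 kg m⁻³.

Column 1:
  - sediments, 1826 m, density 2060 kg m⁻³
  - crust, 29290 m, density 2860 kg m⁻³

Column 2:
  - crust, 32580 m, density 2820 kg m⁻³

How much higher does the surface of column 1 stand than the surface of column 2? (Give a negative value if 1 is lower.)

−163 m

For any compensation level in the mantle, the mantle terms cancel and isostasy reduces to e = (Σt_1 − Σt_2) − (Σ(ρt)_1 − Σ(ρt)_2) / ρ_m.
Σt_1 = 31116 m; Σt_2 = 32580 m; Σ(ρt)_1 = 87530960; Σ(ρt)_2 = 91875600 (in m·kg m⁻³).
e = (31116 − 32580) − (87530960 − 91875600) / 3340 = −163 m.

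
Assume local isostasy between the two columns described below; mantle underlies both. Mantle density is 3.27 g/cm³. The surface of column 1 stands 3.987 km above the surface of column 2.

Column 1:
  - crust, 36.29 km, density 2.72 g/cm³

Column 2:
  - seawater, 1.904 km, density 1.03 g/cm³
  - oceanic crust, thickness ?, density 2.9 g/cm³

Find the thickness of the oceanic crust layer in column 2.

Take the compensation level at the base of the deeper column (depth z_c below the surface of column 1) and equate Σ ρ_i t_i down to z_c; mantle fills any gap and the z_c terms cancel.
Column 1: 36.29×2.72 + (z_c − 36.29)×3.27
Column 2: 3.987×0 + 1.904×1.03 + x×2.9 + (z_c − 3.987 − 1.904 − x)×3.27
The z_c×3.27 term appears on both sides and cancels. Collect the known terms of each column as K = Σ(ρt)_known − 3.27 × (depth of known layers): K_1 = 98.7088 − 3.27×36.29 = −19.9595; K_2 = 1.96112 − 3.27×(3.987 + 1.904) = −17.30245.
Balance: K_1 = K_2 − x×(3.27 − 2.9), so x = (K_2 − K_1)/(3.27 − 2.9) = 2.65705/0.37 = 7.18 km.

7.18 km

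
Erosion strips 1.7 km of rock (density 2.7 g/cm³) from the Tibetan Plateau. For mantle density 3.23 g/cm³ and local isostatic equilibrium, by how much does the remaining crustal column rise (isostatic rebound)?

Unloading: uplift u = e ρ_c/ρ_m = 1.7 km × 2.7/3.23 = 1.42 km.

1.42 km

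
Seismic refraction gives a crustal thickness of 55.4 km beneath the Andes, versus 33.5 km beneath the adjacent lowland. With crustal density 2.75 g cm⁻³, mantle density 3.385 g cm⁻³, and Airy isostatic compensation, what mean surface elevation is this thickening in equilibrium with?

Excess crust Δ = 55.4 km − 33.5 km = 21.9 km, split between elevation h and root r with h + r = Δ.
Airy balance ρ_c h = (ρ_m − ρ_c) r gives r = h ρ_c/(ρ_m − ρ_c), so h (1 + ρ_c/(ρ_m − ρ_c)) = Δ, i.e. h = Δ (ρ_m − ρ_c)/ρ_m.
h = 21.9 km × 0.635/3.385 = 4.11 km.

4.11 km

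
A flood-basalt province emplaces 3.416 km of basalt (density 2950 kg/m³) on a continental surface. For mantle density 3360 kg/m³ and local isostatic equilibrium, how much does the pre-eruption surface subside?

Subaerial loading: s = t ρ_load / ρ_m.
s = 3.416 km × 2950/3360 = 3 km.

3 km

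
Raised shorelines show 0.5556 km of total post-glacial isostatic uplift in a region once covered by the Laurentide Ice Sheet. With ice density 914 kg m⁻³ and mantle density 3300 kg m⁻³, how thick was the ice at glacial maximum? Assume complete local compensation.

2.01 km

u = t ρ_ice/ρ_m → t = u ρ_m/ρ_ice = 0.5556 km × 3300/914 = 2.01 km.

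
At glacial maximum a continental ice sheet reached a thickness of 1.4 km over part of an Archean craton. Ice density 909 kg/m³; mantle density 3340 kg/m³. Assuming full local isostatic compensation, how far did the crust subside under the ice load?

In Airy isostatic equilibrium: the ice load ρ_ice t is balanced by mantle displaced below, ρ_m s.
s = t ρ_ice / ρ_m = 1.4 km × 909/3340 = 0.381 km.

0.381 km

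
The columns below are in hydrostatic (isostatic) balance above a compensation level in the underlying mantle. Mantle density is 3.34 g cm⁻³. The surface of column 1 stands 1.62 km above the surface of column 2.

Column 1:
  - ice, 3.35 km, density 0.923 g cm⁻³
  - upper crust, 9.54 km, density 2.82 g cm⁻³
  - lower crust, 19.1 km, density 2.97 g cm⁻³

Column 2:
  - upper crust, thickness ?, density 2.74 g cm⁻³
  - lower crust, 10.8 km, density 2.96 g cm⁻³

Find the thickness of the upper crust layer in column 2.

17.7 km

Take the compensation level at the base of the deeper column (depth z_c below the surface of column 1) and equate Σ ρ_i t_i down to z_c; mantle fills any gap and the z_c terms cancel.
Column 1: 3.35×0.923 + 9.54×2.82 + 19.1×2.97 + (z_c − 31.99)×3.34
Column 2: 1.62×0 + x×2.74 + 10.8×2.96 + (z_c − 1.62 − 10.8 − x)×3.34
The z_c×3.34 term appears on both sides and cancels. Collect the known terms of each column as K = Σ(ρt)_known − 3.34 × (depth of known layers): K_1 = 86.72185 − 3.34×31.99 = −20.12475; K_2 = 31.968 − 3.34×(1.62 + 10.8) = −9.5148.
Balance: K_1 = K_2 − x×(3.34 − 2.74), so x = (K_2 − K_1)/(3.34 − 2.74) = 10.6099/0.6 = 17.7 km.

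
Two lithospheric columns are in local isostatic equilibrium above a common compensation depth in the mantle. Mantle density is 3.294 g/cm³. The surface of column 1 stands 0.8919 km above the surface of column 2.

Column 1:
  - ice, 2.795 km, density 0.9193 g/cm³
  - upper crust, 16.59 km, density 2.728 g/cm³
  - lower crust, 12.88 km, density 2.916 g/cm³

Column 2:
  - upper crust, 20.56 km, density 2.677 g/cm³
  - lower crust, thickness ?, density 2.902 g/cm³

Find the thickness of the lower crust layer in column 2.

13.5 km

Take the compensation level at the base of the deeper column (depth z_c below the surface of column 1) and equate Σ ρ_i t_i down to z_c; mantle fills any gap and the z_c terms cancel.
Column 1: 2.795×0.9193 + 16.59×2.728 + 12.88×2.916 + (z_c − 32.265)×3.294
Column 2: 0.8919×0 + 20.56×2.677 + x×2.902 + (z_c − 0.8919 − 20.56 − x)×3.294
The z_c×3.294 term appears on both sides and cancels. Collect the known terms of each column as K = Σ(ρt)_known − 3.294 × (depth of known layers): K_1 = 85.3850435 − 3.294×32.265 = −20.8958665; K_2 = 55.03912 − 3.294×(0.8919 + 20.56) = −15.6234386.
Balance: K_1 = K_2 − x×(3.294 − 2.902), so x = (K_2 − K_1)/(3.294 − 2.902) = 5.27243/0.392 = 13.5 km.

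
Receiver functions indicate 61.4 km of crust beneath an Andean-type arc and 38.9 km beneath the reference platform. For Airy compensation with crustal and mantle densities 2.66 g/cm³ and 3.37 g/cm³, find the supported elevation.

Excess crust Δ = 61.4 km − 38.9 km = 22.5 km, split between elevation h and root r with h + r = Δ.
Airy balance ρ_c h = (ρ_m − ρ_c) r gives r = h ρ_c/(ρ_m − ρ_c), so h (1 + ρ_c/(ρ_m − ρ_c)) = Δ, i.e. h = Δ (ρ_m − ρ_c)/ρ_m.
h = 22.5 km × 0.71/3.37 = 4.74 km.

4.74 km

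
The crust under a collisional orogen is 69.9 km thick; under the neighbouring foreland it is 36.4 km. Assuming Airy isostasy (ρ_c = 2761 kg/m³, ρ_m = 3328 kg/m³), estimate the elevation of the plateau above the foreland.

5.71 km

Excess crust Δ = 69.9 km − 36.4 km = 33.5 km, split between elevation h and root r with h + r = Δ.
Airy balance ρ_c h = (ρ_m − ρ_c) r gives r = h ρ_c/(ρ_m − ρ_c), so h (1 + ρ_c/(ρ_m − ρ_c)) = Δ, i.e. h = Δ (ρ_m − ρ_c)/ρ_m.
h = 33.5 km × 567/3328 = 5.71 km.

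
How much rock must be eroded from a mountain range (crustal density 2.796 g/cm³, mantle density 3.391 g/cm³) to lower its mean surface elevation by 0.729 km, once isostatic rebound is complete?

Net drop Δ = e − u = e − e ρ_c/ρ_m = e (ρ_m − ρ_c)/ρ_m.
e = Δ ρ_m/(ρ_m − ρ_c) = 0.729 km × 3.391/0.595 = 4.15 km.

4.15 km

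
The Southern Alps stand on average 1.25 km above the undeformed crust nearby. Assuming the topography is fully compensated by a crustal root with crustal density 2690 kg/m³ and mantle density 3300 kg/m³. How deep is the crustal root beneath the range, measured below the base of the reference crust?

5.51 km

Equating mass per unit area of the two columns: the weight of the topography is balanced by the buoyancy of the root, ρ_c h = (ρ_m − ρ_c) r.
r = h · ρ_c / (ρ_m − ρ_c) = 1.25 km × 2690 / (3300 − 2690) = 5.51 km.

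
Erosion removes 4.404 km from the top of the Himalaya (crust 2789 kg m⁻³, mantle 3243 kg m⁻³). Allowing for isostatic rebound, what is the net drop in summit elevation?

Rebound u = e ρ_c/ρ_m = 4.404 km × 2789/3243 = 3.787 km.
Net surface drop = e − u = 4.404 km − 3.787 km = e (ρ_m − ρ_c)/ρ_m = 0.617 km.

0.617 km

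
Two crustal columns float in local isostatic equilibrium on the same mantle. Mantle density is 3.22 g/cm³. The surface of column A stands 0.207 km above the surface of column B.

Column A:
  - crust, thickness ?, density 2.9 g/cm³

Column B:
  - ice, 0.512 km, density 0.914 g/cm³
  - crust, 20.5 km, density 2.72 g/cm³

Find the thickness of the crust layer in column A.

Take the compensation level at the base of the deeper column (depth z_c below the surface of column A) and equate Σ ρ_i t_i down to z_c; mantle fills any gap and the z_c terms cancel.
Column A: x×2.9 + (z_c − 0 − x)×3.22
Column B: 0.207×0 + 0.512×0.914 + 20.5×2.72 + (z_c − 0.207 − 21.012)×3.22
The z_c×3.22 term appears on both sides and cancels. Collect the known terms of each column as K = Σ(ρt)_known − 3.22 × (depth of known layers): K_A = 0 − 3.22×0 = 0; K_B = 56.227968 − 3.22×(0.207 + 21.012) = −12.097212.
Balance: K_A − x×(3.22 − 2.9) = K_B, so x = (K_A − K_B)/(3.22 − 2.9) = 12.0972/0.32 = 37.8 km.

37.8 km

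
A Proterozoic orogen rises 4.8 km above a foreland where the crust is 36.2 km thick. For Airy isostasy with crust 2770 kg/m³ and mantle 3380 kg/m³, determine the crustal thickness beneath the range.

Root depth r = h ρ_c / (ρ_m − ρ_c) = 4.8 km × 2770 / 610 = 21.8 km.
Total thickness = T + h + r = 36.2 km + 4.8 km + 21.8 km = 62.8 km.

62.8 km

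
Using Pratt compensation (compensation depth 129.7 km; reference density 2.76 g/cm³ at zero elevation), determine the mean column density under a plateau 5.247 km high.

Pratt balance: ρ_ref D = ρ (D + h).
ρ = ρ_ref D/(D + h) = 2.76 × 129.7 km/(129.7 km + 5.247 km) = 2.65 g/cm³.

2.65 g/cm³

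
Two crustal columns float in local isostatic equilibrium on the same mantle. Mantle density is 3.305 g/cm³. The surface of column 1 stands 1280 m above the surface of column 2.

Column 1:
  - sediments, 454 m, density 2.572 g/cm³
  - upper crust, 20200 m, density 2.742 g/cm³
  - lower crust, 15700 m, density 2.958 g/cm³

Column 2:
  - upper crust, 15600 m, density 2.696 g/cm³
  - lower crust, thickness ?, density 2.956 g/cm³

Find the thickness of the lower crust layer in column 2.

9810 m

Take the compensation level at the base of the deeper column (depth z_c below the surface of column 1) and equate Σ ρ_i t_i down to z_c; mantle fills any gap and the z_c terms cancel.
Column 1: 454×2.572 + 20200×2.742 + 15700×2.958 + (z_c − 36354)×3.305
Column 2: 1280×0 + 15600×2.696 + x×2.956 + (z_c − 1280 − 15600 − x)×3.305
The z_c×3.305 term appears on both sides and cancels. Collect the known terms of each column as K = Σ(ρt)_known − 3.305 × (depth of known layers): K_1 = 102996.688 − 3.305×36354 = −17153.282; K_2 = 42057.6 − 3.305×(1280 + 15600) = −13730.8.
Balance: K_1 = K_2 − x×(3.305 − 2.956), so x = (K_2 − K_1)/(3.305 − 2.956) = 3422.48/0.349 = 9810 m.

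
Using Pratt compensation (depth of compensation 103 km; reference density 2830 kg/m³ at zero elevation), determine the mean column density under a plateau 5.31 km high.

Pratt balance: ρ_ref D = ρ (D + h).
ρ = ρ_ref D/(D + h) = 2830 × 103 km/(103 km + 5.31 km) = 2690 kg/m³.

2690 kg/m³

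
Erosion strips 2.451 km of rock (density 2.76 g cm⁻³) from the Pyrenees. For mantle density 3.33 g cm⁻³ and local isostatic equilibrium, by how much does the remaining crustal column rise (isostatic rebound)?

2.03 km

Unloading: uplift u = e ρ_c/ρ_m = 2.451 km × 2.76/3.33 = 2.03 km.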